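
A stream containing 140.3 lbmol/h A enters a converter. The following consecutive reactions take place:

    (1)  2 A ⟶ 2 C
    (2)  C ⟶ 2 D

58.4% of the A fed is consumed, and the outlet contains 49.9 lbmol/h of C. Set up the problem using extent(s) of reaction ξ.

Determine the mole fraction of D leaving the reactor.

Conversion of A: A consumed = 2ξ₁ = 0.584 × 140.3 → ξ₁ = 40.97 lbmol/h.
C balance: n_C = 0 + 2ξ₁ − 1ξ₂ = 49.9 → ξ₂ = (2·40.97 − 49.9)/1 = 32.04 lbmol/h.
Outlet amounts (n = n₀ + Σ ν·ξ):
  A: 140.3 − 2(40.97) = 58.36
  C: 0 + 2(40.97) − 1(32.04) = 49.9
  D: 0 + 2(32.04) = 64.07
Total out = 172.3 lbmol/h; y_D = 64.07 / 172.3 = 0.3718.

0.372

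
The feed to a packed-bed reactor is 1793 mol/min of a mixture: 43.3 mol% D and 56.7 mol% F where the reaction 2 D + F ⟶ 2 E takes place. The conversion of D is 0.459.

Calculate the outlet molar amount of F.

D reacted = 0.459 × 776.4 = 356.4 mol/min; ν_D = −2, so ξ = 356.4/2 = 178.2 mol/min.
Outlet amounts (n = n₀ + ν ξ):
  D: 776.4 − 2(178.2) = 420
  F: 1017 − 1(178.2) = 838.5
  E: 0 + 2(178.2) = 356.4

838 mol/min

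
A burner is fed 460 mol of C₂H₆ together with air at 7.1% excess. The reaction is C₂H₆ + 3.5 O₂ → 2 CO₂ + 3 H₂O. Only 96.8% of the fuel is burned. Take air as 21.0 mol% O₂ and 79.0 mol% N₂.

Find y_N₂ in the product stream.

0.729

Stoichiometric O₂ = 3.5 × 460 = 1610 mol; O₂ fed = 1610 × 1.071 = 1724 mol.
N₂ fed = 1724 × 79/21 = 6487 mol.
Fuel reacted = 0.968 × 460 → ξ = 445.3 mol.
Outlet (n = n₀ + ν ξ):
  C₂H₆: 460 − 1(445.3) = 14.72
  O₂: 1724 − 3.5(445.3) = 165.8
  N₂: 6487 (inert)
  CO₂: 0 + 2(445.3) = 890.6
  H₂O: 0 + 3(445.3) = 1336
Total out = 8894 mol; y_N₂ = 6487 / 8894 = 0.7294.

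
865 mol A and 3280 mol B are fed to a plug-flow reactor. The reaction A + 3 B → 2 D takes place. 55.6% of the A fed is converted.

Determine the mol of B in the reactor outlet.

A reacted = 0.556 × 865 = 480.9 mol; ν_A = −1, so ξ = 480.9/1 = 480.9 mol.
Outlet amounts (n = n₀ + ν ξ):
  A: 865 − 1(480.9) = 384.1
  B: 3280 − 3(480.9) = 1837
  D: 0 + 2(480.9) = 961.9

1840 mol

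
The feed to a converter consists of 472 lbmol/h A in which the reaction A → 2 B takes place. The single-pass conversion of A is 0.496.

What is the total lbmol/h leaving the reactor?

706 lbmol/h

A reacted = 0.496 × 472 = 234.1 lbmol/h; ν_A = −1, so ξ = 234.1/1 = 234.1 lbmol/h.
Outlet amounts (n = n₀ + ν ξ):
  A: 472 − 1(234.1) = 237.9
  B: 0 + 2(234.1) = 468.2
Total out = 237.9 + 468.2 = 706.1 lbmol/h.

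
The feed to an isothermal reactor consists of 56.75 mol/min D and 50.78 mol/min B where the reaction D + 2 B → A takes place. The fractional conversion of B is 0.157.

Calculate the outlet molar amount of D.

B reacted = 0.157 × 50.78 = 7.972 mol/min; ν_B = −2, so ξ = 7.972/2 = 3.986 mol/min.
Outlet amounts (n = n₀ + ν ξ):
  D: 56.75 − 1(3.986) = 52.76
  B: 50.78 − 2(3.986) = 42.81
  A: 0 + 1(3.986) = 3.986

52.8 mol/min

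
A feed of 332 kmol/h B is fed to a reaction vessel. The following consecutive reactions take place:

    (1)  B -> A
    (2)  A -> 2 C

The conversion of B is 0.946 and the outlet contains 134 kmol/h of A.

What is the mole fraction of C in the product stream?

0.703

Conversion of B: B consumed = 1ξ₁ = 0.946 × 332 → ξ₁ = 314.1 kmol/h.
A balance: n_A = 0 + 1ξ₁ − 1ξ₂ = 134 → ξ₂ = (1·314.1 − 134)/1 = 180.1 kmol/h.
Outlet amounts (n = n₀ + Σ ν·ξ):
  B: 332 − 1(314.1) = 17.93
  A: 0 + 1(314.1) − 1(180.1) = 134
  C: 0 + 2(180.1) = 360.1
Total out = 512.1 kmol/h; y_C = 360.1 / 512.1 = 0.7033.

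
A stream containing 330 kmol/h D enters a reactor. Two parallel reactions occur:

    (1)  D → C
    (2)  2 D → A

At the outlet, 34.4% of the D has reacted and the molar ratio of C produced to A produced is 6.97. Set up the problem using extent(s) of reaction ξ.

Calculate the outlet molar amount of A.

12.7 kmol/h

Conversion of D: D consumed = 0.344 × 330 = 113.5 kmol/h = 1ξ₁ + 2ξ₂.
Selectivity: 1ξ₁ / (1ξ₂) = 6.97 → ξ₁ = 6.97 ξ₂.
Substitute: (1·6.97 + 2) ξ₂ = 113.5 → ξ₂ = 12.66 kmol/h, ξ₁ = 88.21 kmol/h.
Outlet amounts (n = n₀ + Σ ν·ξ):
  D: 330 − 1(88.21) − 2(12.66) = 216.5
  C: 0 + 1(88.21) = 88.21
  A: 0 + 1(12.66) = 12.66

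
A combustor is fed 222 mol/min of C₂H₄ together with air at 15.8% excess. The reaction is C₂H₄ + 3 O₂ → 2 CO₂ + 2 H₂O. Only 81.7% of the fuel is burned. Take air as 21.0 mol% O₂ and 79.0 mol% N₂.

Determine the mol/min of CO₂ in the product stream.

363 mol/min

Stoichiometric O₂ = 3 × 222 = 666 mol/min; O₂ fed = 666 × 1.158 = 771.2 mol/min.
N₂ fed = 771.2 × 79/21 = 2901 mol/min.
Fuel reacted = 0.817 × 222 → ξ = 181.4 mol/min.
Outlet (n = n₀ + ν ξ):
  C₂H₄: 222 − 1(181.4) = 40.63
  O₂: 771.2 − 3(181.4) = 227.1
  N₂: 2901 (inert)
  CO₂: 0 + 2(181.4) = 362.7
  H₂O: 0 + 2(181.4) = 362.7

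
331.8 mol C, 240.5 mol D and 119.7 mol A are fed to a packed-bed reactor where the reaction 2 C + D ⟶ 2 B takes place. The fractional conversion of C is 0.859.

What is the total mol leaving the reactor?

C reacted = 0.859 × 331.8 = 285 mol; ν_C = −2, so ξ = 285/2 = 142.5 mol.
Outlet amounts (n = n₀ + ν ξ):
  C: 331.8 − 2(142.5) = 46.78
  D: 240.5 − 1(142.5) = 97.99
  B: 0 + 2(142.5) = 285
  A: 119.7 (inert)
Total out = 46.78 + 97.99 + 285 + 119.7 = 549.5 mol.

549 mol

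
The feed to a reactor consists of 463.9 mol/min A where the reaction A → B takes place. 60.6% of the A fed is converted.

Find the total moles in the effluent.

A reacted = 0.606 × 463.9 = 281.1 mol/min; ν_A = −1, so ξ = 281.1/1 = 281.1 mol/min.
Outlet amounts (n = n₀ + ν ξ):
  A: 463.9 − 1(281.1) = 182.8
  B: 0 + 1(281.1) = 281.1
Total out = 182.8 + 281.1 = 463.9 mol/min.

464 mol/min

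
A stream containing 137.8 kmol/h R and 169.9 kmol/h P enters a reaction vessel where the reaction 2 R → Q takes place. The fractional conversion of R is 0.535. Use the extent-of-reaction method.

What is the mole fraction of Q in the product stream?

R reacted = 0.535 × 137.8 = 73.72 kmol/h; ν_R = −2, so ξ = 73.72/2 = 36.86 kmol/h.
Outlet amounts (n = n₀ + ν ξ):
  R: 137.8 − 2(36.86) = 64.08
  Q: 0 + 1(36.86) = 36.86
  P: 169.9 (inert)
Total out = 270.8 kmol/h; y_Q = 36.86 / 270.8 = 0.1361.

0.136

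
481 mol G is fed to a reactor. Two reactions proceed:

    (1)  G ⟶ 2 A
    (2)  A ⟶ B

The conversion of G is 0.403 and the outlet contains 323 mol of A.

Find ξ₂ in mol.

Conversion of G: G consumed = 1ξ₁ = 0.403 × 481 → ξ₁ = 193.8 mol.
A balance: n_A = 0 + 2ξ₁ − 1ξ₂ = 323 → ξ₂ = (2·193.8 − 323)/1 = 64.69 mol.
Outlet amounts (n = n₀ + Σ ν·ξ):
  G: 481 − 1(193.8) = 287.2
  A: 0 + 2(193.8) − 1(64.69) = 323
  B: 0 + 1(64.69) = 64.69

ξ₂ = 64.7 mol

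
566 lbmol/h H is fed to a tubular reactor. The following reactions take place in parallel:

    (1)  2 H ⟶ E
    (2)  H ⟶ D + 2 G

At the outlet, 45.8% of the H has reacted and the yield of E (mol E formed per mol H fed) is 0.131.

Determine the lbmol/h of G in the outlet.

222 lbmol/h

Yield of E: 1ξ₁ / 566 = 0.131 → ξ₁ = 74.15 lbmol/h.
Conversion of H: 2ξ₁ + 1ξ₂ = 0.458 × 566 = 259.2 → ξ₂ = 110.9 lbmol/h.
Outlet amounts (n = n₀ + Σ ν·ξ):
  H: 566 − 2(74.15) − 1(110.9) = 306.8
  E: 0 + 1(74.15) = 74.15
  D: 0 + 1(110.9) = 110.9
  G: 0 + 2(110.9) = 221.9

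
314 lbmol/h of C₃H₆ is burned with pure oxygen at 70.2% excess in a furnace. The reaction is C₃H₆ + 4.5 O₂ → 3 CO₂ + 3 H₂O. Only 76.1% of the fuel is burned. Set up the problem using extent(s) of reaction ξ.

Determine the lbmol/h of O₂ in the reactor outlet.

Stoichiometric O₂ = 4.5 × 314 = 1413 lbmol/h; O₂ fed = 1413 × 1.702 = 2405 lbmol/h.
Fuel reacted = 0.761 × 314 → ξ = 239 lbmol/h.
Outlet (n = n₀ + ν ξ):
  C₃H₆: 314 − 1(239) = 75.05
  O₂: 2405 − 4.5(239) = 1330
  CO₂: 0 + 3(239) = 716.9
  H₂O: 0 + 3(239) = 716.9

1330 lbmol/h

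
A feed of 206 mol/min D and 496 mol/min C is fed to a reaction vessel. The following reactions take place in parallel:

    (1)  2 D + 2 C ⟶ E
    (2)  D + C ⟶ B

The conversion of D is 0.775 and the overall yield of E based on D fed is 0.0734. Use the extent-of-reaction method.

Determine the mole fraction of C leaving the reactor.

0.638

Yield of E: 1ξ₁ / 206 = 0.0734 → ξ₁ = 15.12 mol/min.
Conversion of D: 2ξ₁ + 1ξ₂ = 0.775 × 206 = 159.7 → ξ₂ = 129.4 mol/min.
Outlet amounts (n = n₀ + Σ ν·ξ):
  D: 206 − 2(15.12) − 1(129.4) = 46.35
  C: 496 − 2(15.12) − 1(129.4) = 336.4
  E: 0 + 1(15.12) = 15.12
  B: 0 + 1(129.4) = 129.4
Total out = 527.2 mol/min; y_C = 336.4 / 527.2 = 0.638.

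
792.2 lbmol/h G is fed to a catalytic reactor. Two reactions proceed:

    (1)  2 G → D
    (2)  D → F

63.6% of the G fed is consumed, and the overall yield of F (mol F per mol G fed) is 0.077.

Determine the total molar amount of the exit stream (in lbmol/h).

540 lbmol/h

Conversion of G: G consumed = 2ξ₁ = 0.636 × 792.2 → ξ₁ = 251.9 lbmol/h.
Yield of F: 1ξ₂ / 792.2 = 0.077 → ξ₂ = 61 lbmol/h.
Outlet amounts (n = n₀ + Σ ν·ξ):
  G: 792.2 − 2(251.9) = 288.4
  D: 0 + 1(251.9) − 1(61) = 190.9
  F: 0 + 1(61) = 61
Total out = 288.4 + 190.9 + 61 = 540.3 lbmol/h.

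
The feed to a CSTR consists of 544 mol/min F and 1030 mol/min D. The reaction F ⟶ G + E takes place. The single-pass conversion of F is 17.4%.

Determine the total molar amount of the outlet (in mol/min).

1670 mol/min

F reacted = 0.174 × 544 = 94.66 mol/min; ν_F = −1, so ξ = 94.66/1 = 94.66 mol/min.
Outlet amounts (n = n₀ + ν ξ):
  F: 544 − 1(94.66) = 449.3
  G: 0 + 1(94.66) = 94.66
  E: 0 + 1(94.66) = 94.66
  D: 1030 (inert)
Total out = 449.3 + 94.66 + 94.66 + 1030 = 1669 mol/min.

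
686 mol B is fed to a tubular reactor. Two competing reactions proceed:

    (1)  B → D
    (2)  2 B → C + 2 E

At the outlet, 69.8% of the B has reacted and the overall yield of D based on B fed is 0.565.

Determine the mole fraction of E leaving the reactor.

Yield of D: 1ξ₁ / 686 = 0.565 → ξ₁ = 387.6 mol.
Conversion of B: 1ξ₁ + 2ξ₂ = 0.698 × 686 = 478.8 → ξ₂ = 45.62 mol.
Outlet amounts (n = n₀ + Σ ν·ξ):
  B: 686 − 1(387.6) − 2(45.62) = 207.2
  D: 0 + 1(387.6) = 387.6
  C: 0 + 1(45.62) = 45.62
  E: 0 + 2(45.62) = 91.24
Total out = 731.6 mol; y_E = 91.24 / 731.6 = 0.1247.

0.125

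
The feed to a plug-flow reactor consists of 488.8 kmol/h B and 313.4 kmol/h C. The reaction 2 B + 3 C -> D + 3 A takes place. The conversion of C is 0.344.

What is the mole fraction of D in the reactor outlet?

0.0469

C reacted = 0.344 × 313.4 = 107.8 kmol/h; ν_C = −3, so ξ = 107.8/3 = 35.94 kmol/h.
Outlet amounts (n = n₀ + ν ξ):
  B: 488.8 − 2(35.94) = 416.9
  C: 313.4 − 3(35.94) = 205.6
  D: 0 + 1(35.94) = 35.94
  A: 0 + 3(35.94) = 107.8
Total out = 766.3 kmol/h; y_D = 35.94 / 766.3 = 0.0469.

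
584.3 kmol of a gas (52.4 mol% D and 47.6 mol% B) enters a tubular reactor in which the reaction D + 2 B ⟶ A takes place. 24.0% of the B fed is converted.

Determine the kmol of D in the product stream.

B reacted = 0.24 × 278.1 = 66.75 kmol; ν_B = −2, so ξ = 66.75/2 = 33.38 kmol.
Outlet amounts (n = n₀ + ν ξ):
  D: 306.2 − 1(33.38) = 272.8
  B: 278.1 − 2(33.38) = 211.4
  A: 0 + 1(33.38) = 33.38

273 kmol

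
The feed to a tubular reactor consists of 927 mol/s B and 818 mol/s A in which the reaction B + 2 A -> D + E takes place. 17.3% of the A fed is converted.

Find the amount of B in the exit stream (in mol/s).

856 mol/s

A reacted = 0.173 × 818 = 141.5 mol/s; ν_A = −2, so ξ = 141.5/2 = 70.76 mol/s.
Outlet amounts (n = n₀ + ν ξ):
  B: 927 − 1(70.76) = 856.2
  A: 818 − 2(70.76) = 676.5
  D: 0 + 1(70.76) = 70.76
  E: 0 + 1(70.76) = 70.76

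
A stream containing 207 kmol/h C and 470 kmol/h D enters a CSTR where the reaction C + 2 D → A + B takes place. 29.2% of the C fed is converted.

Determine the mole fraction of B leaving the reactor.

C reacted = 0.292 × 207 = 60.44 kmol/h; ν_C = −1, so ξ = 60.44/1 = 60.44 kmol/h.
Outlet amounts (n = n₀ + ν ξ):
  C: 207 − 1(60.44) = 146.6
  D: 470 − 2(60.44) = 349.1
  A: 0 + 1(60.44) = 60.44
  B: 0 + 1(60.44) = 60.44
Total out = 616.6 kmol/h; y_B = 60.44 / 616.6 = 0.09803.

0.098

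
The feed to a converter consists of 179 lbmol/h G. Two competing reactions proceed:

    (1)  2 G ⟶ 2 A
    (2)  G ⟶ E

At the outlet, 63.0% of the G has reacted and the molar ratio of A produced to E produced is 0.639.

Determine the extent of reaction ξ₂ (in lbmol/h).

ξ₂ = 68.8 lbmol/h

Conversion of G: G consumed = 0.63 × 179 = 112.8 lbmol/h = 2ξ₁ + 1ξ₂.
Selectivity: 2ξ₁ / (1ξ₂) = 0.639 → ξ₁ = 0.3195 ξ₂.
Substitute: (2·0.3195 + 1) ξ₂ = 112.8 → ξ₂ = 68.8 lbmol/h, ξ₁ = 21.98 lbmol/h.
Outlet amounts (n = n₀ + Σ ν·ξ):
  G: 179 − 2(21.98) − 1(68.8) = 66.23
  A: 0 + 2(21.98) = 43.97
  E: 0 + 1(68.8) = 68.8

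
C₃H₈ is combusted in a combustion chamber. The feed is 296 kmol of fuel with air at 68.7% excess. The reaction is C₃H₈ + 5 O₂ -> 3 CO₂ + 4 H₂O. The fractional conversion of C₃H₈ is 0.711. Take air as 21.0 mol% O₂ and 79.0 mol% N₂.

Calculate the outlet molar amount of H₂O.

842 kmol

Stoichiometric O₂ = 5 × 296 = 1480 kmol; O₂ fed = 1480 × 1.687 = 2497 kmol.
N₂ fed = 2497 × 79/21 = 9393 kmol.
Fuel reacted = 0.711 × 296 → ξ = 210.5 kmol.
Outlet (n = n₀ + ν ξ):
  C₃H₈: 296 − 1(210.5) = 85.54
  O₂: 2497 − 5(210.5) = 1444
  N₂: 9393 (inert)
  CO₂: 0 + 3(210.5) = 631.4
  H₂O: 0 + 4(210.5) = 841.8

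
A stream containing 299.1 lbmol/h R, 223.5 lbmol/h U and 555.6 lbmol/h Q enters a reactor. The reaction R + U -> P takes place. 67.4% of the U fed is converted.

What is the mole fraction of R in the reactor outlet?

0.16

U reacted = 0.674 × 223.5 = 150.6 lbmol/h; ν_U = −1, so ξ = 150.6/1 = 150.6 lbmol/h.
Outlet amounts (n = n₀ + ν ξ):
  R: 299.1 − 1(150.6) = 148.5
  U: 223.5 − 1(150.6) = 72.86
  P: 0 + 1(150.6) = 150.6
  Q: 555.6 (inert)
Total out = 927.6 lbmol/h; y_R = 148.5 / 927.6 = 0.1601.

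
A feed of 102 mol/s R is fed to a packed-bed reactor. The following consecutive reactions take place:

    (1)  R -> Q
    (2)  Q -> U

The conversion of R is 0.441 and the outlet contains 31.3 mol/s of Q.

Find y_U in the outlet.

Conversion of R: R consumed = 1ξ₁ = 0.441 × 102 → ξ₁ = 44.98 mol/s.
Q balance: n_Q = 0 + 1ξ₁ − 1ξ₂ = 31.3 → ξ₂ = (1·44.98 − 31.3)/1 = 13.68 mol/s.
Outlet amounts (n = n₀ + Σ ν·ξ):
  R: 102 − 1(44.98) = 57.02
  Q: 0 + 1(44.98) − 1(13.68) = 31.3
  U: 0 + 1(13.68) = 13.68
Total out = 102 mol/s; y_U = 13.68 / 102 = 0.1341.

0.134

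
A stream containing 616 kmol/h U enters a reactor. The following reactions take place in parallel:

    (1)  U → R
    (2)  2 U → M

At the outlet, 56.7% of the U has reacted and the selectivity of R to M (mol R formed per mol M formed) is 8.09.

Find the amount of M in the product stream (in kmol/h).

34.6 kmol/h

Conversion of U: U consumed = 0.567 × 616 = 349.3 kmol/h = 1ξ₁ + 2ξ₂.
Selectivity: 1ξ₁ / (1ξ₂) = 8.09 → ξ₁ = 8.09 ξ₂.
Substitute: (1·8.09 + 2) ξ₂ = 349.3 → ξ₂ = 34.62 kmol/h, ξ₁ = 280 kmol/h.
Outlet amounts (n = n₀ + Σ ν·ξ):
  U: 616 − 1(280) − 2(34.62) = 266.7
  R: 0 + 1(280) = 280
  M: 0 + 1(34.62) = 34.62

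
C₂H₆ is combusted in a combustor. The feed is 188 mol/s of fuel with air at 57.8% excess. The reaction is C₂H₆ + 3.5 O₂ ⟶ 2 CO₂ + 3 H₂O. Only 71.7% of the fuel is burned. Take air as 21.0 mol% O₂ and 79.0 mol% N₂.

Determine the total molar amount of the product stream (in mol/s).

Stoichiometric O₂ = 3.5 × 188 = 658 mol/s; O₂ fed = 658 × 1.578 = 1038 mol/s.
N₂ fed = 1038 × 79/21 = 3906 mol/s.
Fuel reacted = 0.717 × 188 → ξ = 134.8 mol/s.
Outlet (n = n₀ + ν ξ):
  C₂H₆: 188 − 1(134.8) = 53.2
  O₂: 1038 − 3.5(134.8) = 566.5
  N₂: 3906 (inert)
  CO₂: 0 + 2(134.8) = 269.6
  H₂O: 0 + 3(134.8) = 404.4
Total out = 53.2 + 566.5 + 3906 + 269.6 + 404.4 = 5200 mol/s.

5200 mol/s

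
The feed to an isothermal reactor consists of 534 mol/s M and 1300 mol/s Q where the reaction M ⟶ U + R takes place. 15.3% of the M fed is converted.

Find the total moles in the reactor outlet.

M reacted = 0.153 × 534 = 81.7 mol/s; ν_M = −1, so ξ = 81.7/1 = 81.7 mol/s.
Outlet amounts (n = n₀ + ν ξ):
  M: 534 − 1(81.7) = 452.3
  U: 0 + 1(81.7) = 81.7
  R: 0 + 1(81.7) = 81.7
  Q: 1300 (inert)
Total out = 452.3 + 81.7 + 81.7 + 1300 = 1916 mol/s.

1920 mol/s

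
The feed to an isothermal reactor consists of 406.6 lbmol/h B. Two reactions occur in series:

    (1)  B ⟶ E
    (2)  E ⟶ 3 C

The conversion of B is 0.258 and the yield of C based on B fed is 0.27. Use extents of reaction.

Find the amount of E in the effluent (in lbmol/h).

Conversion of B: B consumed = 1ξ₁ = 0.258 × 406.6 → ξ₁ = 104.9 lbmol/h.
Yield of C: 3ξ₂ / 406.6 = 0.27 → ξ₂ = 36.59 lbmol/h.
Outlet amounts (n = n₀ + Σ ν·ξ):
  B: 406.6 − 1(104.9) = 301.7
  E: 0 + 1(104.9) − 1(36.59) = 68.31
  C: 0 + 3(36.59) = 109.8

68.3 lbmol/h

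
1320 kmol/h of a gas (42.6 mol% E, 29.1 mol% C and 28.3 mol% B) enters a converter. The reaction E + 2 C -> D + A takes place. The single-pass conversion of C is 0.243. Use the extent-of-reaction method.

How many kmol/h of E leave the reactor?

C reacted = 0.243 × 384.1 = 93.34 kmol/h; ν_C = −2, so ξ = 93.34/2 = 46.67 kmol/h.
Outlet amounts (n = n₀ + ν ξ):
  E: 562.3 − 1(46.67) = 515.6
  C: 384.1 − 2(46.67) = 290.8
  D: 0 + 1(46.67) = 46.67
  A: 0 + 1(46.67) = 46.67
  B: 373.6 (inert)

516 kmol/h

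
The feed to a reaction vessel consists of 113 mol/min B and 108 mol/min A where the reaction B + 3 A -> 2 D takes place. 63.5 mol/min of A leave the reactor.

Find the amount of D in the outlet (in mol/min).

29.7 mol/min

For A: n = n₀ − 3ξ → 63.5 = 108 − 3ξ, giving ξ = 14.83 mol/min.
Outlet amounts (n = n₀ + ν ξ):
  B: 113 − 1(14.83) = 98.17
  A: 108 − 3(14.83) = 63.5
  D: 0 + 2(14.83) = 29.67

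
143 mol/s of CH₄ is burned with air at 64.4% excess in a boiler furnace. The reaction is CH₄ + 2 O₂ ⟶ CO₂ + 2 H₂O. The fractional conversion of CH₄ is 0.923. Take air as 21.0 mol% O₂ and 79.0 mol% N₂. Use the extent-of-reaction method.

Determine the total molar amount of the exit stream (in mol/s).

Stoichiometric O₂ = 2 × 143 = 286 mol/s; O₂ fed = 286 × 1.644 = 470.2 mol/s.
N₂ fed = 470.2 × 79/21 = 1769 mol/s.
Fuel reacted = 0.923 × 143 → ξ = 132 mol/s.
Outlet (n = n₀ + ν ξ):
  CH₄: 143 − 1(132) = 11.01
  O₂: 470.2 − 2(132) = 206.2
  N₂: 1769 (inert)
  CO₂: 0 + 1(132) = 132
  H₂O: 0 + 2(132) = 264
Total out = 11.01 + 206.2 + 1769 + 132 + 264 = 2382 mol/s.

2380 mol/s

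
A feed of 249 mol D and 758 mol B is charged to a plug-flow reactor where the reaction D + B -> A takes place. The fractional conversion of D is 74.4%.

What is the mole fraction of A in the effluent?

0.225

D reacted = 0.744 × 249 = 185.3 mol; ν_D = −1, so ξ = 185.3/1 = 185.3 mol.
Outlet amounts (n = n₀ + ν ξ):
  D: 249 − 1(185.3) = 63.74
  B: 758 − 1(185.3) = 572.7
  A: 0 + 1(185.3) = 185.3
Total out = 821.7 mol; y_A = 185.3 / 821.7 = 0.2254.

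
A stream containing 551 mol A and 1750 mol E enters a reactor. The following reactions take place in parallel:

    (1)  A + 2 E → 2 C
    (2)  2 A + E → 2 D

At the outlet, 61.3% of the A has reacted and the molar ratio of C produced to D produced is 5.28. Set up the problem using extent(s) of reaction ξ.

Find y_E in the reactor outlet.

Conversion of A: A consumed = 0.613 × 551 = 337.8 mol = 1ξ₁ + 2ξ₂.
Selectivity: 2ξ₁ / (2ξ₂) = 5.28 → ξ₁ = 5.28 ξ₂.
Substitute: (1·5.28 + 2) ξ₂ = 337.8 → ξ₂ = 46.4 mol, ξ₁ = 245 mol.
Outlet amounts (n = n₀ + Σ ν·ξ):
  A: 551 − 1(245) − 2(46.4) = 213.2
  E: 1750 − 2(245) − 1(46.4) = 1214
  C: 0 + 2(245) = 489.9
  D: 0 + 2(46.4) = 92.79
Total out = 2010 mol; y_E = 1214 / 2010 = 0.6039.

0.604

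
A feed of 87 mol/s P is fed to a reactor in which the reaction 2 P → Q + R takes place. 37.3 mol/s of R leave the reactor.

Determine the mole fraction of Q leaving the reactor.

0.429

For R: n = n₀ + 1ξ → 37.3 = 0 + 1ξ, giving ξ = 37.3 mol/s.
Outlet amounts (n = n₀ + ν ξ):
  P: 87 − 2(37.3) = 12.4
  Q: 0 + 1(37.3) = 37.3
  R: 0 + 1(37.3) = 37.3
Total out = 87 mol/s; y_Q = 37.3 / 87 = 0.4287.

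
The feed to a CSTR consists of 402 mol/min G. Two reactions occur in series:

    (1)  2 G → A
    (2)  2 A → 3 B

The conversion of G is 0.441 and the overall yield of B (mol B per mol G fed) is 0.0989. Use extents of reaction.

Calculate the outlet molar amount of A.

62.1 mol/min

Conversion of G: G consumed = 2ξ₁ = 0.441 × 402 → ξ₁ = 88.64 mol/min.
Yield of B: 3ξ₂ / 402 = 0.0989 → ξ₂ = 13.25 mol/min.
Outlet amounts (n = n₀ + Σ ν·ξ):
  G: 402 − 2(88.64) = 224.7
  A: 0 + 1(88.64) − 2(13.25) = 62.14
  B: 0 + 3(13.25) = 39.76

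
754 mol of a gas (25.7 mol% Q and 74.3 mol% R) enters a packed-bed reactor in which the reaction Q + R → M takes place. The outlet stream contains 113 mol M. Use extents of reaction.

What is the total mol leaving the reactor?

For M: n = n₀ + 1ξ → 113 = 0 + 1ξ, giving ξ = 113 mol.
Outlet amounts (n = n₀ + ν ξ):
  Q: 193.8 − 1(113) = 80.78
  R: 560.2 − 1(113) = 447.2
  M: 0 + 1(113) = 113
Total out = 80.78 + 447.2 + 113 = 641 mol.

641 mol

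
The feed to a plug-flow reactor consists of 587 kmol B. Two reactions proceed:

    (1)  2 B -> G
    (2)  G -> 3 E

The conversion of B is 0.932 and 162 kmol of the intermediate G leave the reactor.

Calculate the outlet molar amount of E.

335 kmol

Conversion of B: B consumed = 2ξ₁ = 0.932 × 587 → ξ₁ = 273.5 kmol.
G balance: n_G = 0 + 1ξ₁ − 1ξ₂ = 162 → ξ₂ = (1·273.5 − 162)/1 = 111.5 kmol.
Outlet amounts (n = n₀ + Σ ν·ξ):
  B: 587 − 2(273.5) = 39.92
  G: 0 + 1(273.5) − 1(111.5) = 162
  E: 0 + 3(111.5) = 334.6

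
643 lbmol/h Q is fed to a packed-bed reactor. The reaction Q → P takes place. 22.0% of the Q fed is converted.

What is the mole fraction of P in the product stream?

0.22

Q reacted = 0.22 × 643 = 141.5 lbmol/h; ν_Q = −1, so ξ = 141.5/1 = 141.5 lbmol/h.
Outlet amounts (n = n₀ + ν ξ):
  Q: 643 − 1(141.5) = 501.5
  P: 0 + 1(141.5) = 141.5
Total out = 643 lbmol/h; y_P = 141.5 / 643 = 0.22.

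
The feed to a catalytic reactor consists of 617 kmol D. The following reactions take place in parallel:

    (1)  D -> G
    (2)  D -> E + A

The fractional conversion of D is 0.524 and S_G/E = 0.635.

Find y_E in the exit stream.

0.243

Conversion of D: D consumed = 0.524 × 617 = 323.3 kmol = 1ξ₁ + 1ξ₂.
Selectivity: 1ξ₁ / (1ξ₂) = 0.635 → ξ₁ = 0.635 ξ₂.
Substitute: (1·0.635 + 1) ξ₂ = 323.3 → ξ₂ = 197.7 kmol, ξ₁ = 125.6 kmol.
Outlet amounts (n = n₀ + Σ ν·ξ):
  D: 617 − 1(125.6) − 1(197.7) = 293.7
  G: 0 + 1(125.6) = 125.6
  E: 0 + 1(197.7) = 197.7
  A: 0 + 1(197.7) = 197.7
Total out = 814.7 kmol; y_E = 197.7 / 814.7 = 0.2427.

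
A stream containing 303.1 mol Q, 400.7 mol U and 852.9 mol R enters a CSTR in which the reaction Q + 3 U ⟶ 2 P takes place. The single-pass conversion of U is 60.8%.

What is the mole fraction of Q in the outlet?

0.159

U reacted = 0.608 × 400.7 = 243.6 mol; ν_U = −3, so ξ = 243.6/3 = 81.21 mol.
Outlet amounts (n = n₀ + ν ξ):
  Q: 303.1 − 1(81.21) = 221.9
  U: 400.7 − 3(81.21) = 157.1
  P: 0 + 2(81.21) = 162.4
  R: 852.9 (inert)
Total out = 1394 mol; y_Q = 221.9 / 1394 = 0.1591.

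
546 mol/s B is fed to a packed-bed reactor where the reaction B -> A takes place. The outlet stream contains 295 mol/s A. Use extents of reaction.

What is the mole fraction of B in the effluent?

0.46

For A: n = n₀ + 1ξ → 295 = 0 + 1ξ, giving ξ = 295 mol/s.
Outlet amounts (n = n₀ + ν ξ):
  B: 546 − 1(295) = 251
  A: 0 + 1(295) = 295
Total out = 546 mol/s; y_B = 251 / 546 = 0.4597.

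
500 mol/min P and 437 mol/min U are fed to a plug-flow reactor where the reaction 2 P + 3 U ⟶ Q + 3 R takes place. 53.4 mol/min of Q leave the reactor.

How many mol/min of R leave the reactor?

160 mol/min

For Q: n = n₀ + 1ξ → 53.4 = 0 + 1ξ, giving ξ = 53.4 mol/min.
Outlet amounts (n = n₀ + ν ξ):
  P: 500 − 2(53.4) = 393.2
  U: 437 − 3(53.4) = 276.8
  Q: 0 + 1(53.4) = 53.4
  R: 0 + 3(53.4) = 160.2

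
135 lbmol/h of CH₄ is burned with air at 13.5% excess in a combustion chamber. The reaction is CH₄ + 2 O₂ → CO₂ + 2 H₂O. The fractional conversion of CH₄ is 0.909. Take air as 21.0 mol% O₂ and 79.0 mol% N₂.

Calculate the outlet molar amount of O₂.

Stoichiometric O₂ = 2 × 135 = 270 lbmol/h; O₂ fed = 270 × 1.135 = 306.4 lbmol/h.
N₂ fed = 306.4 × 79/21 = 1153 lbmol/h.
Fuel reacted = 0.909 × 135 → ξ = 122.7 lbmol/h.
Outlet (n = n₀ + ν ξ):
  CH₄: 135 − 1(122.7) = 12.28
  O₂: 306.4 − 2(122.7) = 61.02
  N₂: 1153 (inert)
  CO₂: 0 + 1(122.7) = 122.7
  H₂O: 0 + 2(122.7) = 245.4

61 lbmol/h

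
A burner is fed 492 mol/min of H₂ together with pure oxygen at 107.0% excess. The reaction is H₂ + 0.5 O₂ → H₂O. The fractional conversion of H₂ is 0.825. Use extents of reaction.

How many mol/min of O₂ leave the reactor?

306 mol/min

Stoichiometric O₂ = 0.5 × 492 = 246 mol/min; O₂ fed = 246 × 2.070 = 509.2 mol/min.
Fuel reacted = 0.825 × 492 → ξ = 405.9 mol/min.
Outlet (n = n₀ + ν ξ):
  H₂: 492 − 1(405.9) = 86.1
  O₂: 509.2 − 0.5(405.9) = 306.3
  H₂O: 0 + 1(405.9) = 405.9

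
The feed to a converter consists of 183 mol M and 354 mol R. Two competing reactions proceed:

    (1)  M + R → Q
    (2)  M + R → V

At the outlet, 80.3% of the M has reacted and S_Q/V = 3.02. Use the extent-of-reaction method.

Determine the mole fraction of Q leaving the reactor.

Conversion of M: M consumed = 0.803 × 183 = 146.9 mol = 1ξ₁ + 1ξ₂.
Selectivity: 1ξ₁ / (1ξ₂) = 3.02 → ξ₁ = 3.02 ξ₂.
Substitute: (1·3.02 + 1) ξ₂ = 146.9 → ξ₂ = 36.55 mol, ξ₁ = 110.4 mol.
Outlet amounts (n = n₀ + Σ ν·ξ):
  M: 183 − 1(110.4) − 1(36.55) = 36.05
  R: 354 − 1(110.4) − 1(36.55) = 207.1
  Q: 0 + 1(110.4) = 110.4
  V: 0 + 1(36.55) = 36.55
Total out = 390.1 mol; y_Q = 110.4 / 390.1 = 0.283.

0.283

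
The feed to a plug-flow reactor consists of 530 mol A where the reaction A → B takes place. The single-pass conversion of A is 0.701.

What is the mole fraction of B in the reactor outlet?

A reacted = 0.701 × 530 = 371.5 mol; ν_A = −1, so ξ = 371.5/1 = 371.5 mol.
Outlet amounts (n = n₀ + ν ξ):
  A: 530 − 1(371.5) = 158.5
  B: 0 + 1(371.5) = 371.5
Total out = 530 mol; y_B = 371.5 / 530 = 0.701.

0.701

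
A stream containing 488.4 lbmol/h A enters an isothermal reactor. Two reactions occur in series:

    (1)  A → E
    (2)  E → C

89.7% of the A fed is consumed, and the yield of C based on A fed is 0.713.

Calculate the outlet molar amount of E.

89.9 lbmol/h

Conversion of A: A consumed = 1ξ₁ = 0.897 × 488.4 → ξ₁ = 438.1 lbmol/h.
Yield of C: 1ξ₂ / 488.4 = 0.713 → ξ₂ = 348.2 lbmol/h.
Outlet amounts (n = n₀ + Σ ν·ξ):
  A: 488.4 − 1(438.1) = 50.31
  E: 0 + 1(438.1) − 1(348.2) = 89.87
  C: 0 + 1(348.2) = 348.2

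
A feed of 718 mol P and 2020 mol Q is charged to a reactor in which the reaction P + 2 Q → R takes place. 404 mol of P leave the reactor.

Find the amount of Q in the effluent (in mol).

For P: n = n₀ − 1ξ → 404 = 718 − 1ξ, giving ξ = 314 mol.
Outlet amounts (n = n₀ + ν ξ):
  P: 718 − 1(314) = 404
  Q: 2020 − 2(314) = 1392
  R: 0 + 1(314) = 314

1390 mol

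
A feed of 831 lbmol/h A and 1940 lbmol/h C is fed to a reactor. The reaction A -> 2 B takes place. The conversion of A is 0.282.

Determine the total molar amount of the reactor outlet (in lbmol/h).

A reacted = 0.282 × 831 = 234.3 lbmol/h; ν_A = −1, so ξ = 234.3/1 = 234.3 lbmol/h.
Outlet amounts (n = n₀ + ν ξ):
  A: 831 − 1(234.3) = 596.7
  B: 0 + 2(234.3) = 468.7
  C: 1940 (inert)
Total out = 596.7 + 468.7 + 1940 = 3005 lbmol/h.

3010 lbmol/h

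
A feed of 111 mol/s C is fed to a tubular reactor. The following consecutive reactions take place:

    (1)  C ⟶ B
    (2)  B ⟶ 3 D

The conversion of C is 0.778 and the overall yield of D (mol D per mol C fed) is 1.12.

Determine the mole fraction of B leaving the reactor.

Conversion of C: C consumed = 1ξ₁ = 0.778 × 111 → ξ₁ = 86.36 mol/s.
Yield of D: 3ξ₂ / 111 = 1.12 → ξ₂ = 41.44 mol/s.
Outlet amounts (n = n₀ + Σ ν·ξ):
  C: 111 − 1(86.36) = 24.64
  B: 0 + 1(86.36) − 1(41.44) = 44.92
  D: 0 + 3(41.44) = 124.3
Total out = 193.9 mol/s; y_B = 44.92 / 193.9 = 0.2317.

0.232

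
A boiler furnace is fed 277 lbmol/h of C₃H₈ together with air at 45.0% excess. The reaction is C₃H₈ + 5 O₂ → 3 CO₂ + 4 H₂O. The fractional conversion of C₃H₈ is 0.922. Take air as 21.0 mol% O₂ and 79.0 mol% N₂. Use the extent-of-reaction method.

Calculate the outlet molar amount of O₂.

731 lbmol/h

Stoichiometric O₂ = 5 × 277 = 1385 lbmol/h; O₂ fed = 1385 × 1.450 = 2008 lbmol/h.
N₂ fed = 2008 × 79/21 = 7555 lbmol/h.
Fuel reacted = 0.922 × 277 → ξ = 255.4 lbmol/h.
Outlet (n = n₀ + ν ξ):
  C₃H₈: 277 − 1(255.4) = 21.61
  O₂: 2008 − 5(255.4) = 731.3
  N₂: 7555 (inert)
  CO₂: 0 + 3(255.4) = 766.2
  H₂O: 0 + 4(255.4) = 1022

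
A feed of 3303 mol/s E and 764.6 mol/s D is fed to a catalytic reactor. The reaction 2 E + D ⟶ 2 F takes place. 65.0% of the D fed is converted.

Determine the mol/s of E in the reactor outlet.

D reacted = 0.65 × 764.6 = 497 mol/s; ν_D = −1, so ξ = 497/1 = 497 mol/s.
Outlet amounts (n = n₀ + ν ξ):
  E: 3303 − 2(497) = 2309
  D: 764.6 − 1(497) = 267.6
  F: 0 + 2(497) = 994

2310 mol/s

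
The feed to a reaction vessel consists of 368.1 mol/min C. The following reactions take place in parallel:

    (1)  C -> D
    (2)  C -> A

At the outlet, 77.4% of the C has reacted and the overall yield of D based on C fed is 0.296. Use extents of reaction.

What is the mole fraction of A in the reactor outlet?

Yield of D: 1ξ₁ / 368.1 = 0.296 → ξ₁ = 109 mol/min.
Conversion of C: 1ξ₁ + 1ξ₂ = 0.774 × 368.1 = 284.9 → ξ₂ = 176 mol/min.
Outlet amounts (n = n₀ + Σ ν·ξ):
  C: 368.1 − 1(109) − 1(176) = 83.19
  D: 0 + 1(109) = 109
  A: 0 + 1(176) = 176
Total out = 368.1 mol/min; y_A = 176 / 368.1 = 0.478.

0.478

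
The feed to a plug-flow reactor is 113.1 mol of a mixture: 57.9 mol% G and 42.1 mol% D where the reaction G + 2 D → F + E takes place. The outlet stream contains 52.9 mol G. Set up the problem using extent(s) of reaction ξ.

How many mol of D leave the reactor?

For G: n = n₀ − 1ξ → 52.9 = 65.48 − 1ξ, giving ξ = 12.58 mol.
Outlet amounts (n = n₀ + ν ξ):
  G: 65.48 − 1(12.58) = 52.9
  D: 47.62 − 2(12.58) = 22.45
  F: 0 + 1(12.58) = 12.58
  E: 0 + 1(12.58) = 12.58

22.4 mol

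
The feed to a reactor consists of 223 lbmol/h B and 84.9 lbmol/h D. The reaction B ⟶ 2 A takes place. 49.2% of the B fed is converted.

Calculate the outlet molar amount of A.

219 lbmol/h

B reacted = 0.492 × 223 = 109.7 lbmol/h; ν_B = −1, so ξ = 109.7/1 = 109.7 lbmol/h.
Outlet amounts (n = n₀ + ν ξ):
  B: 223 − 1(109.7) = 113.3
  A: 0 + 2(109.7) = 219.4
  D: 84.9 (inert)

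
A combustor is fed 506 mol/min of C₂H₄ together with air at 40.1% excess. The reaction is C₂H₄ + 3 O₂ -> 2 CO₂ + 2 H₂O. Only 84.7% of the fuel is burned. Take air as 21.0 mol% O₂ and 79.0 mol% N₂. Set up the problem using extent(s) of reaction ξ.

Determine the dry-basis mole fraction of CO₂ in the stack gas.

Stoichiometric O₂ = 3 × 506 = 1518 mol/min; O₂ fed = 1518 × 1.401 = 2127 mol/min.
N₂ fed = 2127 × 79/21 = 8001 mol/min.
Fuel reacted = 0.847 × 506 → ξ = 428.6 mol/min.
Outlet (n = n₀ + ν ξ):
  C₂H₄: 506 − 1(428.6) = 77.42
  O₂: 2127 − 3(428.6) = 841
  N₂: 8001 (inert)
  CO₂: 0 + 2(428.6) = 857.2
  H₂O: 0 + 2(428.6) = 857.2
Dry total = 9776 mol/min; y_CO₂ (dry) = 857.2 / 9776 = 0.08768.

0.0877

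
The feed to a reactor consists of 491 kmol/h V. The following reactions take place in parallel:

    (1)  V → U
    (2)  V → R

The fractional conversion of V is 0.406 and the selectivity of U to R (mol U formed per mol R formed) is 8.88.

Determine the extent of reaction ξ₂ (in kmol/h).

ξ₂ = 20.2 kmol/h

Conversion of V: V consumed = 0.406 × 491 = 199.3 kmol/h = 1ξ₁ + 1ξ₂.
Selectivity: 1ξ₁ / (1ξ₂) = 8.88 → ξ₁ = 8.88 ξ₂.
Substitute: (1·8.88 + 1) ξ₂ = 199.3 → ξ₂ = 20.18 kmol/h, ξ₁ = 179.2 kmol/h.
Outlet amounts (n = n₀ + Σ ν·ξ):
  V: 491 − 1(179.2) − 1(20.18) = 291.7
  U: 0 + 1(179.2) = 179.2
  R: 0 + 1(20.18) = 20.18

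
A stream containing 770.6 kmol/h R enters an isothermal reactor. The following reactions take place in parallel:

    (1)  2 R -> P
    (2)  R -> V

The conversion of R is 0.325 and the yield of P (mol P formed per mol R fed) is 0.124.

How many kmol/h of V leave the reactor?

Yield of P: 1ξ₁ / 770.6 = 0.124 → ξ₁ = 95.55 kmol/h.
Conversion of R: 2ξ₁ + 1ξ₂ = 0.325 × 770.6 = 250.4 → ξ₂ = 59.34 kmol/h.
Outlet amounts (n = n₀ + Σ ν·ξ):
  R: 770.6 − 2(95.55) − 1(59.34) = 520.2
  P: 0 + 1(95.55) = 95.55
  V: 0 + 1(59.34) = 59.34

59.3 kmol/h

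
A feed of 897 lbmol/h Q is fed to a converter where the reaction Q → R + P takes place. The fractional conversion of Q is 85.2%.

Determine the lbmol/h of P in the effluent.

Q reacted = 0.852 × 897 = 764.2 lbmol/h; ν_Q = −1, so ξ = 764.2/1 = 764.2 lbmol/h.
Outlet amounts (n = n₀ + ν ξ):
  Q: 897 − 1(764.2) = 132.8
  R: 0 + 1(764.2) = 764.2
  P: 0 + 1(764.2) = 764.2

764 lbmol/h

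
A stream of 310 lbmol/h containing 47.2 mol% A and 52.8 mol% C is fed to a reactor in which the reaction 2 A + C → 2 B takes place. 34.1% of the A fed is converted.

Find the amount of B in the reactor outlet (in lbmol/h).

A reacted = 0.341 × 146.3 = 49.9 lbmol/h; ν_A = −2, so ξ = 49.9/2 = 24.95 lbmol/h.
Outlet amounts (n = n₀ + ν ξ):
  A: 146.3 − 2(24.95) = 96.42
  C: 163.7 − 1(24.95) = 138.7
  B: 0 + 2(24.95) = 49.9

49.9 lbmol/h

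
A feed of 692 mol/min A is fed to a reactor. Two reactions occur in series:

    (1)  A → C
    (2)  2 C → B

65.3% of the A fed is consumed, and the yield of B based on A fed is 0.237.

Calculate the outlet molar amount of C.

Conversion of A: A consumed = 1ξ₁ = 0.653 × 692 → ξ₁ = 451.9 mol/min.
Yield of B: 1ξ₂ / 692 = 0.237 → ξ₂ = 164 mol/min.
Outlet amounts (n = n₀ + Σ ν·ξ):
  A: 692 − 1(451.9) = 240.1
  C: 0 + 1(451.9) − 2(164) = 123.9
  B: 0 + 1(164) = 164

124 mol/min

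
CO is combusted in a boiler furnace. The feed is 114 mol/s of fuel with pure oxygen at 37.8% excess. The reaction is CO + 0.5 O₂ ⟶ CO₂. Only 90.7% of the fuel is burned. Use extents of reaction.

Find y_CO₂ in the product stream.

Stoichiometric O₂ = 0.5 × 114 = 57 mol/s; O₂ fed = 57 × 1.378 = 78.55 mol/s.
Fuel reacted = 0.907 × 114 → ξ = 103.4 mol/s.
Outlet (n = n₀ + ν ξ):
  CO: 114 − 1(103.4) = 10.6
  O₂: 78.55 − 0.5(103.4) = 26.85
  CO₂: 0 + 1(103.4) = 103.4
Total out = 140.8 mol/s; y_CO₂ = 103.4 / 140.8 = 0.7341.

0.734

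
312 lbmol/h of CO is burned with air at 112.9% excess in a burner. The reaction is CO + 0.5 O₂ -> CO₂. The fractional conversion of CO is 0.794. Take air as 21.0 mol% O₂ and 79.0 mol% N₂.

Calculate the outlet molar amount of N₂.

1250 lbmol/h

Stoichiometric O₂ = 0.5 × 312 = 156 lbmol/h; O₂ fed = 156 × 2.129 = 332.1 lbmol/h.
N₂ fed = 332.1 × 79/21 = 1249 lbmol/h.
Fuel reacted = 0.794 × 312 → ξ = 247.7 lbmol/h.
Outlet (n = n₀ + ν ξ):
  CO: 312 − 1(247.7) = 64.27
  O₂: 332.1 − 0.5(247.7) = 208.3
  N₂: 1249 (inert)
  CO₂: 0 + 1(247.7) = 247.7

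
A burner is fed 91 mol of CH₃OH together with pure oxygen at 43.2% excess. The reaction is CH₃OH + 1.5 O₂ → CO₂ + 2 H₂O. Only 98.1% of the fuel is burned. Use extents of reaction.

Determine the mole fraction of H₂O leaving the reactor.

Stoichiometric O₂ = 1.5 × 91 = 136.5 mol; O₂ fed = 136.5 × 1.432 = 195.5 mol.
Fuel reacted = 0.981 × 91 → ξ = 89.27 mol.
Outlet (n = n₀ + ν ξ):
  CH₃OH: 91 − 1(89.27) = 1.729
  O₂: 195.5 − 1.5(89.27) = 61.56
  CO₂: 0 + 1(89.27) = 89.27
  H₂O: 0 + 2(89.27) = 178.5
Total out = 331.1 mol; y_H₂O = 178.5 / 331.1 = 0.5392.

0.539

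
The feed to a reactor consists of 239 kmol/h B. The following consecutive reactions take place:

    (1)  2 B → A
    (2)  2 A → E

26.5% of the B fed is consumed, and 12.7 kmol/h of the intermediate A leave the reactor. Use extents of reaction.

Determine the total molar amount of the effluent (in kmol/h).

Conversion of B: B consumed = 2ξ₁ = 0.265 × 239 → ξ₁ = 31.67 kmol/h.
A balance: n_A = 0 + 1ξ₁ − 2ξ₂ = 12.7 → ξ₂ = (1·31.67 − 12.7)/2 = 9.484 kmol/h.
Outlet amounts (n = n₀ + Σ ν·ξ):
  B: 239 − 2(31.67) = 175.7
  A: 0 + 1(31.67) − 2(9.484) = 12.7
  E: 0 + 1(9.484) = 9.484
Total out = 175.7 + 12.7 + 9.484 = 197.8 kmol/h.

198 kmol/h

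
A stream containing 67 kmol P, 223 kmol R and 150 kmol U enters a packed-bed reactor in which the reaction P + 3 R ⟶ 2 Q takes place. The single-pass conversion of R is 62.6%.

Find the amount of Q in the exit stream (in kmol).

R reacted = 0.626 × 223 = 139.6 kmol; ν_R = −3, so ξ = 139.6/3 = 46.53 kmol.
Outlet amounts (n = n₀ + ν ξ):
  P: 67 − 1(46.53) = 20.47
  R: 223 − 3(46.53) = 83.4
  Q: 0 + 2(46.53) = 93.07
  U: 150 (inert)

93.1 kmol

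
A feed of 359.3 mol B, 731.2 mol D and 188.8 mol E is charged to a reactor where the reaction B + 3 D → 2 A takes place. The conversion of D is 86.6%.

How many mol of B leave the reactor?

D reacted = 0.866 × 731.2 = 633.2 mol; ν_D = −3, so ξ = 633.2/3 = 211.1 mol.
Outlet amounts (n = n₀ + ν ξ):
  B: 359.3 − 1(211.1) = 148.2
  D: 731.2 − 3(211.1) = 97.98
  A: 0 + 2(211.1) = 422.1
  E: 188.8 (inert)

148 mol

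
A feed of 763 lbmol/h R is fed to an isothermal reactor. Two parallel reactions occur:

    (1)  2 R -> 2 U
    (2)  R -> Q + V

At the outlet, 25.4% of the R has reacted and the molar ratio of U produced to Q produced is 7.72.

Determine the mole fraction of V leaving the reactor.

0.0283

Conversion of R: R consumed = 0.254 × 763 = 193.8 lbmol/h = 2ξ₁ + 1ξ₂.
Selectivity: 2ξ₁ / (1ξ₂) = 7.72 → ξ₁ = 3.86 ξ₂.
Substitute: (2·3.86 + 1) ξ₂ = 193.8 → ξ₂ = 22.23 lbmol/h, ξ₁ = 85.79 lbmol/h.
Outlet amounts (n = n₀ + Σ ν·ξ):
  R: 763 − 2(85.79) − 1(22.23) = 569.2
  U: 0 + 2(85.79) = 171.6
  Q: 0 + 1(22.23) = 22.23
  V: 0 + 1(22.23) = 22.23
Total out = 785.2 lbmol/h; y_V = 22.23 / 785.2 = 0.0283.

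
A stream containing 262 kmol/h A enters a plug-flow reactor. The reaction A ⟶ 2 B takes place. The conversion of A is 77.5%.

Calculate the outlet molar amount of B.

A reacted = 0.775 × 262 = 203.1 kmol/h; ν_A = −1, so ξ = 203.1/1 = 203.1 kmol/h.
Outlet amounts (n = n₀ + ν ξ):
  A: 262 − 1(203.1) = 58.95
  B: 0 + 2(203.1) = 406.1

406 kmol/h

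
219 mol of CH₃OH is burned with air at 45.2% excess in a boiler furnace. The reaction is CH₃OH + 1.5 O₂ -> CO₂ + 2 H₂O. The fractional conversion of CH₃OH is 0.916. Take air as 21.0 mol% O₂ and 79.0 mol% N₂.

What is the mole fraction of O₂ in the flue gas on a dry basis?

Stoichiometric O₂ = 1.5 × 219 = 328.5 mol; O₂ fed = 328.5 × 1.452 = 477 mol.
N₂ fed = 477 × 79/21 = 1794 mol.
Fuel reacted = 0.916 × 219 → ξ = 200.6 mol.
Outlet (n = n₀ + ν ξ):
  CH₃OH: 219 − 1(200.6) = 18.4
  O₂: 477 − 1.5(200.6) = 176.1
  N₂: 1794 (inert)
  CO₂: 0 + 1(200.6) = 200.6
  H₂O: 0 + 2(200.6) = 401.2
Dry total = 2189 mol; y_O₂ (dry) = 176.1 / 2189 = 0.08042.

0.0804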